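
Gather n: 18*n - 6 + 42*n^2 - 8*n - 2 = 42*n^2 + 10*n - 8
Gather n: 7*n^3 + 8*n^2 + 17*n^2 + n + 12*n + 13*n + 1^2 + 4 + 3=7*n^3 + 25*n^2 + 26*n + 8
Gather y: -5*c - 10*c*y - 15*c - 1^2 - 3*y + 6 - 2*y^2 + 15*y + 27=-20*c - 2*y^2 + y*(12 - 10*c) + 32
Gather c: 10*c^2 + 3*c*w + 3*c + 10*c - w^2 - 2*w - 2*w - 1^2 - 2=10*c^2 + c*(3*w + 13) - w^2 - 4*w - 3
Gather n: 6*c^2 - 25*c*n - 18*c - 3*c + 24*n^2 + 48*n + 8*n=6*c^2 - 21*c + 24*n^2 + n*(56 - 25*c)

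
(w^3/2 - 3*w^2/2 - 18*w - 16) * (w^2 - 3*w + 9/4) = w^5/2 - 3*w^4 - 99*w^3/8 + 277*w^2/8 + 15*w/2 - 36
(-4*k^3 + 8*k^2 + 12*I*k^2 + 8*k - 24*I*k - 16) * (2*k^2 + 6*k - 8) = -8*k^5 - 8*k^4 + 24*I*k^4 + 96*k^3 + 24*I*k^3 - 48*k^2 - 240*I*k^2 - 160*k + 192*I*k + 128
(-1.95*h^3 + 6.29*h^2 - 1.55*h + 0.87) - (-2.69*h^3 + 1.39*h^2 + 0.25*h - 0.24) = 0.74*h^3 + 4.9*h^2 - 1.8*h + 1.11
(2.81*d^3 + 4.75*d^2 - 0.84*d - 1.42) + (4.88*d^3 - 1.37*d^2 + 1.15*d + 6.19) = 7.69*d^3 + 3.38*d^2 + 0.31*d + 4.77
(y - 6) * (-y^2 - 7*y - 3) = -y^3 - y^2 + 39*y + 18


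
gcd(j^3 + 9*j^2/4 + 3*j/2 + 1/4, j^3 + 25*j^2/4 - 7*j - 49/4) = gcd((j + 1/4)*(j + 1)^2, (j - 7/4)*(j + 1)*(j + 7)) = j + 1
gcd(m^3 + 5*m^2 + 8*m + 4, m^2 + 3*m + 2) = m^2 + 3*m + 2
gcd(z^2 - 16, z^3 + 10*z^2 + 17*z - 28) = z + 4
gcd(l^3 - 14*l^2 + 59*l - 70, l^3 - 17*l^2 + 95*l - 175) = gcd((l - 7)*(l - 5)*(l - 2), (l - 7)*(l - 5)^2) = l^2 - 12*l + 35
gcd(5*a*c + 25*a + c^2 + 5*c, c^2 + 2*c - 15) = c + 5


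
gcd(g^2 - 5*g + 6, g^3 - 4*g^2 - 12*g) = 1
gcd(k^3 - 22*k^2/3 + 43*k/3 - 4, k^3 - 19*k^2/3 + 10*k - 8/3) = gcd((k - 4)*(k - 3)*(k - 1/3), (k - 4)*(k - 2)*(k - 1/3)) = k^2 - 13*k/3 + 4/3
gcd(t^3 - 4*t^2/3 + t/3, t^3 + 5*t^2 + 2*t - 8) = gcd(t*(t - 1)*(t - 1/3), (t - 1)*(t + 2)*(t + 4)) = t - 1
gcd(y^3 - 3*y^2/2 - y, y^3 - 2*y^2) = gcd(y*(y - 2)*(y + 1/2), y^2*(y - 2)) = y^2 - 2*y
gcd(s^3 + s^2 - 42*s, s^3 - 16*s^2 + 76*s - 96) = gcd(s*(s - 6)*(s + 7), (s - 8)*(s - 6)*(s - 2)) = s - 6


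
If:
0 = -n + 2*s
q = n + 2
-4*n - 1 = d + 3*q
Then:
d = -14*s - 7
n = 2*s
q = 2*s + 2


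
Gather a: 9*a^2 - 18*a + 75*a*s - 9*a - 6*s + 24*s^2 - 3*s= 9*a^2 + a*(75*s - 27) + 24*s^2 - 9*s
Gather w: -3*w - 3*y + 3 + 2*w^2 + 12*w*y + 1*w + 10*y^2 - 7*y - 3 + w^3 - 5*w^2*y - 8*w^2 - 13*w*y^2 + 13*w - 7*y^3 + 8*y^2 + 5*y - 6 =w^3 + w^2*(-5*y - 6) + w*(-13*y^2 + 12*y + 11) - 7*y^3 + 18*y^2 - 5*y - 6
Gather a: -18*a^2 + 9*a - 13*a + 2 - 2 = -18*a^2 - 4*a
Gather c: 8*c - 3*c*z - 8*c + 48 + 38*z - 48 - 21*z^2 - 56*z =-3*c*z - 21*z^2 - 18*z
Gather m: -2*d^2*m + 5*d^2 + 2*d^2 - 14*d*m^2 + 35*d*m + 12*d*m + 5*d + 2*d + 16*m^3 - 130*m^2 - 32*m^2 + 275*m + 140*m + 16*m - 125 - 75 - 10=7*d^2 + 7*d + 16*m^3 + m^2*(-14*d - 162) + m*(-2*d^2 + 47*d + 431) - 210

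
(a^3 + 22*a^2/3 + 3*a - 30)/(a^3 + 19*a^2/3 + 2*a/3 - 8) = (3*a^2 + 4*a - 15)/(3*a^2 + a - 4)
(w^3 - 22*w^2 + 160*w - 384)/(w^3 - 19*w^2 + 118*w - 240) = (w - 8)/(w - 5)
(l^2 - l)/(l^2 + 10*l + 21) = l*(l - 1)/(l^2 + 10*l + 21)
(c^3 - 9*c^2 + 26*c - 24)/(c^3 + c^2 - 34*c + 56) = (c - 3)/(c + 7)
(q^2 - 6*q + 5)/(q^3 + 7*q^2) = (q^2 - 6*q + 5)/(q^2*(q + 7))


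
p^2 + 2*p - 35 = (p - 5)*(p + 7)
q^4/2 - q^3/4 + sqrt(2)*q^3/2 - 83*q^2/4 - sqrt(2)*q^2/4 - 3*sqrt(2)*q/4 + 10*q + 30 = (q/2 + 1/2)*(q - 3/2)*(q - 4*sqrt(2))*(q + 5*sqrt(2))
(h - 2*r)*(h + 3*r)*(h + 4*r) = h^3 + 5*h^2*r - 2*h*r^2 - 24*r^3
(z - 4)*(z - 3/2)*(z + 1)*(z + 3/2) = z^4 - 3*z^3 - 25*z^2/4 + 27*z/4 + 9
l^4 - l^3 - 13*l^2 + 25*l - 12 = (l - 3)*(l - 1)^2*(l + 4)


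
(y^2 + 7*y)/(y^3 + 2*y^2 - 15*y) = (y + 7)/(y^2 + 2*y - 15)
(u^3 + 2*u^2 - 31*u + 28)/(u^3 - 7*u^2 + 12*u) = (u^2 + 6*u - 7)/(u*(u - 3))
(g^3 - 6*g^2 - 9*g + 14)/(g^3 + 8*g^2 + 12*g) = (g^2 - 8*g + 7)/(g*(g + 6))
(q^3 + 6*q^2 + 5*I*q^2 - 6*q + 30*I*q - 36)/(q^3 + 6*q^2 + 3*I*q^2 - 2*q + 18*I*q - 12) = (q + 3*I)/(q + I)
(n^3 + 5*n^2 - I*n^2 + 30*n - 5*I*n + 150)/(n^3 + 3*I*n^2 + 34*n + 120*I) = (n + 5)/(n + 4*I)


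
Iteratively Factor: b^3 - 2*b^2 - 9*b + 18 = (b - 3)*(b^2 + b - 6) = (b - 3)*(b + 3)*(b - 2)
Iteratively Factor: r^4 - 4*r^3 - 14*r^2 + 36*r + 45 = (r + 3)*(r^3 - 7*r^2 + 7*r + 15) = (r - 3)*(r + 3)*(r^2 - 4*r - 5) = (r - 5)*(r - 3)*(r + 3)*(r + 1)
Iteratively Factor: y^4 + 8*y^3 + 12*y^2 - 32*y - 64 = (y - 2)*(y^3 + 10*y^2 + 32*y + 32) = (y - 2)*(y + 4)*(y^2 + 6*y + 8) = (y - 2)*(y + 4)^2*(y + 2)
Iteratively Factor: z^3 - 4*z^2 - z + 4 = (z - 4)*(z^2 - 1) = (z - 4)*(z + 1)*(z - 1)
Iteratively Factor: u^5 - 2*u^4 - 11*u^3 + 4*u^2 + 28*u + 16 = (u - 4)*(u^4 + 2*u^3 - 3*u^2 - 8*u - 4) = (u - 4)*(u + 1)*(u^3 + u^2 - 4*u - 4) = (u - 4)*(u + 1)^2*(u^2 - 4) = (u - 4)*(u + 1)^2*(u + 2)*(u - 2)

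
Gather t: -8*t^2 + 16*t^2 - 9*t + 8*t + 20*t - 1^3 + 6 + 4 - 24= 8*t^2 + 19*t - 15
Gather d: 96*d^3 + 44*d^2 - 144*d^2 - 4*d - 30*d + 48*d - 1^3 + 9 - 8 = 96*d^3 - 100*d^2 + 14*d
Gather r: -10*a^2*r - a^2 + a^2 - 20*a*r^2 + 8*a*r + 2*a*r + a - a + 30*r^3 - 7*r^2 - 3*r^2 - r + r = 30*r^3 + r^2*(-20*a - 10) + r*(-10*a^2 + 10*a)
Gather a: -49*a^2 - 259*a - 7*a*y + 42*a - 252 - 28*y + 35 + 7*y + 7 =-49*a^2 + a*(-7*y - 217) - 21*y - 210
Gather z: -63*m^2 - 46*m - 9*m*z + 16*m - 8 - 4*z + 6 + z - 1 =-63*m^2 - 30*m + z*(-9*m - 3) - 3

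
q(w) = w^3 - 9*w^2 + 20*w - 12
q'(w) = 3*w^2 - 18*w + 20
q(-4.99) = -460.15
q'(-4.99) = 184.52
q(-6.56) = -812.80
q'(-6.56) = 267.18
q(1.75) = 0.80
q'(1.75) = -2.31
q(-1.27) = -53.96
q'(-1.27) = 47.70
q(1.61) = 1.04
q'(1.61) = -1.20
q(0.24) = -7.70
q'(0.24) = 15.85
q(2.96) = -5.72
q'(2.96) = -7.00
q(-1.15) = -48.42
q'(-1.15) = 44.67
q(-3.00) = -180.00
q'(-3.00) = 101.00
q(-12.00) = -3276.00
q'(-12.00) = 668.00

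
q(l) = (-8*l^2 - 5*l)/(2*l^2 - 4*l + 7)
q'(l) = (4 - 4*l)*(-8*l^2 - 5*l)/(2*l^2 - 4*l + 7)^2 + (-16*l - 5)/(2*l^2 - 4*l + 7)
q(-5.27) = -2.34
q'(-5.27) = 0.25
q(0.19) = -0.20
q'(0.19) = -1.37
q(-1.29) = -0.44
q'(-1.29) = 0.75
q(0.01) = -0.01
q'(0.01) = -0.75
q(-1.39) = -0.52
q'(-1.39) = 0.75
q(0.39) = -0.55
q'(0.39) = -2.19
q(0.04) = -0.03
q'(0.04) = -0.84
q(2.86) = -6.69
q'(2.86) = -0.08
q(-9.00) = -2.94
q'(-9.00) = 0.10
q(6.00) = -5.78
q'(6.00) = 0.27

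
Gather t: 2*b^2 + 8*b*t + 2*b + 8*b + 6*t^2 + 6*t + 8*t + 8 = 2*b^2 + 10*b + 6*t^2 + t*(8*b + 14) + 8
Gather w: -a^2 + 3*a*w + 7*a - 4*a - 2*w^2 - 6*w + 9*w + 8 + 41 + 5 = -a^2 + 3*a - 2*w^2 + w*(3*a + 3) + 54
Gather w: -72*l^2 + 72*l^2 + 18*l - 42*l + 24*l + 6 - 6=0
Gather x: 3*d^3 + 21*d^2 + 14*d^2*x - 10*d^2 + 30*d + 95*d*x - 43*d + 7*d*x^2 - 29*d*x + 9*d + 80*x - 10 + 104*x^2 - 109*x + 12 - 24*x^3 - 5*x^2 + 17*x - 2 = 3*d^3 + 11*d^2 - 4*d - 24*x^3 + x^2*(7*d + 99) + x*(14*d^2 + 66*d - 12)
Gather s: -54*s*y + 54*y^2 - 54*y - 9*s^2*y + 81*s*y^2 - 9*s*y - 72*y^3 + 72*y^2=-9*s^2*y + s*(81*y^2 - 63*y) - 72*y^3 + 126*y^2 - 54*y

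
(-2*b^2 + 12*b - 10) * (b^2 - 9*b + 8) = -2*b^4 + 30*b^3 - 134*b^2 + 186*b - 80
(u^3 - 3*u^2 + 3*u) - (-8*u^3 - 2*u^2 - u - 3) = 9*u^3 - u^2 + 4*u + 3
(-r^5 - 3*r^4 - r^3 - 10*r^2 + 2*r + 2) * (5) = -5*r^5 - 15*r^4 - 5*r^3 - 50*r^2 + 10*r + 10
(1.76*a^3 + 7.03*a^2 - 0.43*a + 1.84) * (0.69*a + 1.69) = 1.2144*a^4 + 7.8251*a^3 + 11.584*a^2 + 0.5429*a + 3.1096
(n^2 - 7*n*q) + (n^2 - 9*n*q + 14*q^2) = 2*n^2 - 16*n*q + 14*q^2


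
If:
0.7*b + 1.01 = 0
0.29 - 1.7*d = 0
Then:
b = -1.44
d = 0.17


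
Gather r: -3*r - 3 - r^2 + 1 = -r^2 - 3*r - 2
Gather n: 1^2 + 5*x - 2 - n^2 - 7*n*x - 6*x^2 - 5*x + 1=-n^2 - 7*n*x - 6*x^2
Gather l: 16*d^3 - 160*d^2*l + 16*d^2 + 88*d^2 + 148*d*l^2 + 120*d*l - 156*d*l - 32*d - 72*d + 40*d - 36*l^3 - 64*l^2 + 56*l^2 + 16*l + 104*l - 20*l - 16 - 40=16*d^3 + 104*d^2 - 64*d - 36*l^3 + l^2*(148*d - 8) + l*(-160*d^2 - 36*d + 100) - 56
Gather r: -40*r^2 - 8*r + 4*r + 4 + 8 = -40*r^2 - 4*r + 12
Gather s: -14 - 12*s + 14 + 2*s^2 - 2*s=2*s^2 - 14*s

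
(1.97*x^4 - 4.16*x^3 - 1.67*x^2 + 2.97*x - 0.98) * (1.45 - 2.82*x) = -5.5554*x^5 + 14.5877*x^4 - 1.3226*x^3 - 10.7969*x^2 + 7.0701*x - 1.421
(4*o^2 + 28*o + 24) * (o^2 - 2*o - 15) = 4*o^4 + 20*o^3 - 92*o^2 - 468*o - 360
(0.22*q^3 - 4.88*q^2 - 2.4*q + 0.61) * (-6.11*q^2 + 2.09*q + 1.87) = -1.3442*q^5 + 30.2766*q^4 + 4.8762*q^3 - 17.8687*q^2 - 3.2131*q + 1.1407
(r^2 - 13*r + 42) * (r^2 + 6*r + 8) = r^4 - 7*r^3 - 28*r^2 + 148*r + 336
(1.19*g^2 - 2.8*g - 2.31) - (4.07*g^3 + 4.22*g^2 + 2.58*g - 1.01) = -4.07*g^3 - 3.03*g^2 - 5.38*g - 1.3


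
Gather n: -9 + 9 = 0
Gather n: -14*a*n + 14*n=n*(14 - 14*a)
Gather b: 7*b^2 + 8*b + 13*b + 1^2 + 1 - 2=7*b^2 + 21*b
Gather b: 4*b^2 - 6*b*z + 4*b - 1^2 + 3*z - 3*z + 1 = 4*b^2 + b*(4 - 6*z)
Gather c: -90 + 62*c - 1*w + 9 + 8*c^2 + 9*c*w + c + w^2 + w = 8*c^2 + c*(9*w + 63) + w^2 - 81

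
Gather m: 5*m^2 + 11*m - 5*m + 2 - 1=5*m^2 + 6*m + 1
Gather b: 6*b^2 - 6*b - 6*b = 6*b^2 - 12*b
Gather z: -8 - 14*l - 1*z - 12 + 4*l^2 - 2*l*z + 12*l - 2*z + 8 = 4*l^2 - 2*l + z*(-2*l - 3) - 12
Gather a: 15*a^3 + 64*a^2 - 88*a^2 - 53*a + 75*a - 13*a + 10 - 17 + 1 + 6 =15*a^3 - 24*a^2 + 9*a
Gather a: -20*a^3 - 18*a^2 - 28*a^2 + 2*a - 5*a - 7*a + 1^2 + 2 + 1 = -20*a^3 - 46*a^2 - 10*a + 4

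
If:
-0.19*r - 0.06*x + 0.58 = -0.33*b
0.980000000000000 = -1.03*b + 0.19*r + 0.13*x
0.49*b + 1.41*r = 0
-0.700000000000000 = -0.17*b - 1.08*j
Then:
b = 1.16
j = 0.47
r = -0.40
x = 17.34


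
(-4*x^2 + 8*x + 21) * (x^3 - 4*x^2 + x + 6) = -4*x^5 + 24*x^4 - 15*x^3 - 100*x^2 + 69*x + 126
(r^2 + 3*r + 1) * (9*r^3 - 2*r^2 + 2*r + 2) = 9*r^5 + 25*r^4 + 5*r^3 + 6*r^2 + 8*r + 2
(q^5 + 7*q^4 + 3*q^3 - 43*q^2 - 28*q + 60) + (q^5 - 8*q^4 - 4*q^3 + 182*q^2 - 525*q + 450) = 2*q^5 - q^4 - q^3 + 139*q^2 - 553*q + 510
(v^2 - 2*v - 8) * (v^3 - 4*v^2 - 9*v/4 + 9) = v^5 - 6*v^4 - 9*v^3/4 + 91*v^2/2 - 72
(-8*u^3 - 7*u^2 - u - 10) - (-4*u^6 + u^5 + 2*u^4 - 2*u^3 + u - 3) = 4*u^6 - u^5 - 2*u^4 - 6*u^3 - 7*u^2 - 2*u - 7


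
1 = 1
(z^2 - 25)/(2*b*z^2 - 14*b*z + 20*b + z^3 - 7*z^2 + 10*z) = (z + 5)/(2*b*z - 4*b + z^2 - 2*z)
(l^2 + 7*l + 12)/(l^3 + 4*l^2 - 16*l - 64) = (l + 3)/(l^2 - 16)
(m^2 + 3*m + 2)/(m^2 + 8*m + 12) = (m + 1)/(m + 6)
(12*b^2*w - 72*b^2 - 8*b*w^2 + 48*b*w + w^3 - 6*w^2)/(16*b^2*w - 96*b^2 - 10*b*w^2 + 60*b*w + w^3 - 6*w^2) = (-6*b + w)/(-8*b + w)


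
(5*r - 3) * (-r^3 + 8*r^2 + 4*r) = -5*r^4 + 43*r^3 - 4*r^2 - 12*r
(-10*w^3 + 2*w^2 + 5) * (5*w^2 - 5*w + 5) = -50*w^5 + 60*w^4 - 60*w^3 + 35*w^2 - 25*w + 25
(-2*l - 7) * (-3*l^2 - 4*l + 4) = 6*l^3 + 29*l^2 + 20*l - 28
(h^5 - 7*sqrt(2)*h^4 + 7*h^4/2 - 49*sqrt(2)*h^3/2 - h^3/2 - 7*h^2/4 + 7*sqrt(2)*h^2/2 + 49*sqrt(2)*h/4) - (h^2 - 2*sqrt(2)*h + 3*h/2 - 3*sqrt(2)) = h^5 - 7*sqrt(2)*h^4 + 7*h^4/2 - 49*sqrt(2)*h^3/2 - h^3/2 - 11*h^2/4 + 7*sqrt(2)*h^2/2 - 3*h/2 + 57*sqrt(2)*h/4 + 3*sqrt(2)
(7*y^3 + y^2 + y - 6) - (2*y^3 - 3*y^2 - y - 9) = 5*y^3 + 4*y^2 + 2*y + 3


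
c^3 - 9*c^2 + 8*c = c*(c - 8)*(c - 1)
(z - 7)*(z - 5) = z^2 - 12*z + 35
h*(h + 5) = h^2 + 5*h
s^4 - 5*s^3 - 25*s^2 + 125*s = s*(s - 5)^2*(s + 5)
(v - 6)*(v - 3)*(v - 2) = v^3 - 11*v^2 + 36*v - 36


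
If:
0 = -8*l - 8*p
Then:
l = -p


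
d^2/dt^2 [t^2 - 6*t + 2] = 2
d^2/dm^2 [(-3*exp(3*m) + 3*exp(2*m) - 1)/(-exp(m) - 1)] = (12*exp(4*m) + 30*exp(3*m) + 18*exp(2*m) - 11*exp(m) - 1)*exp(m)/(exp(3*m) + 3*exp(2*m) + 3*exp(m) + 1)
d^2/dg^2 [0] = 0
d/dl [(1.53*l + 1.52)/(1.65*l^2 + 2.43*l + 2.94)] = (-2.5245*l^2 - 5.016*l + 0.804599999999999)/(2.7225*l^4 + 8.019*l^3 + 15.6069*l^2 + 14.2884*l + 8.6436)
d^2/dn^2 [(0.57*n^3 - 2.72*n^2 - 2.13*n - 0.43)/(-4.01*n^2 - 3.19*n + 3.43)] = (-1.4210854715202e-14*n^5 + 1.13686837721616e-13*n^4 - 28.3673659999999*n^3 + 303.377448*n^2 + 168.547098*n + 131.192842)/(64.481201*n^6 + 153.886557*n^5 - 43.045746*n^4 - 230.795543*n^3 + 36.819678*n^2 + 112.590093*n - 40.353607)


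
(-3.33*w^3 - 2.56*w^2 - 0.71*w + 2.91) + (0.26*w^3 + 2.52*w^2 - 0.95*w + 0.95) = -3.07*w^3 - 0.04*w^2 - 1.66*w + 3.86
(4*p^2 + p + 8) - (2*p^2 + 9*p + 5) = 2*p^2 - 8*p + 3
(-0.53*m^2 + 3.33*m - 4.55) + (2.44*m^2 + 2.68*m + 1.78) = 1.91*m^2 + 6.01*m - 2.77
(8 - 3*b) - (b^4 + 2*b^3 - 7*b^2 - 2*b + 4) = -b^4 - 2*b^3 + 7*b^2 - b + 4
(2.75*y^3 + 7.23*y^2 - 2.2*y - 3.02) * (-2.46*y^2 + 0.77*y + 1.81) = -6.765*y^5 - 15.6683*y^4 + 15.9566*y^3 + 18.8215*y^2 - 6.3074*y - 5.4662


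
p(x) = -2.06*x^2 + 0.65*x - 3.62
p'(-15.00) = 62.45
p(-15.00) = -476.87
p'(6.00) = -24.07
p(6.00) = -73.88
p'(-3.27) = 14.12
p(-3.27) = -27.77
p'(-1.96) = 8.73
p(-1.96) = -12.81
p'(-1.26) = 5.84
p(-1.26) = -7.71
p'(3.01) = -11.75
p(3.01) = -20.33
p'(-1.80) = 8.07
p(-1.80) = -11.46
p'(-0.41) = 2.34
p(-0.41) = -4.23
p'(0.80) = -2.65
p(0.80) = -4.42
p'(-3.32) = 14.33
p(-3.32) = -28.48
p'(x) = 0.65 - 4.12*x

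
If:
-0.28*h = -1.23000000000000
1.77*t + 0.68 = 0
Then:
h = 4.39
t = -0.38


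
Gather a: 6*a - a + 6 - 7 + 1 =5*a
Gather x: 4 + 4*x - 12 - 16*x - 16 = -12*x - 24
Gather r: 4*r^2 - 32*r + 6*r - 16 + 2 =4*r^2 - 26*r - 14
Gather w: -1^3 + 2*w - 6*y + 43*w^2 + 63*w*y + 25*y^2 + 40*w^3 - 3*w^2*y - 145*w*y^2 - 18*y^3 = 40*w^3 + w^2*(43 - 3*y) + w*(-145*y^2 + 63*y + 2) - 18*y^3 + 25*y^2 - 6*y - 1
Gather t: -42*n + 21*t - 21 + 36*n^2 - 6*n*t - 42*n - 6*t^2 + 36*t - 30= 36*n^2 - 84*n - 6*t^2 + t*(57 - 6*n) - 51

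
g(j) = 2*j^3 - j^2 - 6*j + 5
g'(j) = 6*j^2 - 2*j - 6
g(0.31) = 3.10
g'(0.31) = -6.04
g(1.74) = 2.07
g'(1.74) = 8.69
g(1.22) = -0.18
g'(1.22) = 0.49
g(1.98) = 4.72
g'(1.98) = 13.56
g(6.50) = 473.00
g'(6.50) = 234.50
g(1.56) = 0.80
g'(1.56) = 5.48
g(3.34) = 48.32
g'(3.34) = 54.25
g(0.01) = 4.94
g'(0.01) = -6.02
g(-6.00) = -427.00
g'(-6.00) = 222.00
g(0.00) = 5.00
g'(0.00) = -6.00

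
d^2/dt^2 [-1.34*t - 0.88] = 0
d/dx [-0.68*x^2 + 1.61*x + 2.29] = 1.61 - 1.36*x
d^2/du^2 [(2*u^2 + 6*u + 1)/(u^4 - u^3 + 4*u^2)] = 2*(6*u^6 + 30*u^5 - 44*u^4 + 75*u^3 - 30*u^2 + 64*u + 48)/(u^4*(u^6 - 3*u^5 + 15*u^4 - 25*u^3 + 60*u^2 - 48*u + 64))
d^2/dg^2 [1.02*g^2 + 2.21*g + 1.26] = 2.04000000000000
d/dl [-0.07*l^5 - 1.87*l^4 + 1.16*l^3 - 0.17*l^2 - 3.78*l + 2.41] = -0.35*l^4 - 7.48*l^3 + 3.48*l^2 - 0.34*l - 3.78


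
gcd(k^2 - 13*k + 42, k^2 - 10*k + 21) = k - 7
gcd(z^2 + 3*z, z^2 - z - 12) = z + 3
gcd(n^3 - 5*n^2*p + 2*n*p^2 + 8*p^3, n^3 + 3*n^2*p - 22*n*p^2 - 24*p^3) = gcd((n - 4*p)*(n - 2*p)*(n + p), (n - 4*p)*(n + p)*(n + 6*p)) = -n^2 + 3*n*p + 4*p^2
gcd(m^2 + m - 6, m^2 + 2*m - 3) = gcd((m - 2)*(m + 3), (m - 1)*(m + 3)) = m + 3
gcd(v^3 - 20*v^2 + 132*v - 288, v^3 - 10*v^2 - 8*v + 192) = v^2 - 14*v + 48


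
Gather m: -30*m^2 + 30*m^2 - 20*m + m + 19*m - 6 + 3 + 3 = 0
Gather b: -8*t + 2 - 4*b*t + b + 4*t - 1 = b*(1 - 4*t) - 4*t + 1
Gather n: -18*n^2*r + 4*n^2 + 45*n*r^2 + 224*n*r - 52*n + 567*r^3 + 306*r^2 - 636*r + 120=n^2*(4 - 18*r) + n*(45*r^2 + 224*r - 52) + 567*r^3 + 306*r^2 - 636*r + 120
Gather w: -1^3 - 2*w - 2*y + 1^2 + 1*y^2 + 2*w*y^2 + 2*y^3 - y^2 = w*(2*y^2 - 2) + 2*y^3 - 2*y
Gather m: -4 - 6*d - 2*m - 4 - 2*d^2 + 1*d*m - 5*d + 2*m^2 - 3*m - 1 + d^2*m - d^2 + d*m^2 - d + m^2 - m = -3*d^2 - 12*d + m^2*(d + 3) + m*(d^2 + d - 6) - 9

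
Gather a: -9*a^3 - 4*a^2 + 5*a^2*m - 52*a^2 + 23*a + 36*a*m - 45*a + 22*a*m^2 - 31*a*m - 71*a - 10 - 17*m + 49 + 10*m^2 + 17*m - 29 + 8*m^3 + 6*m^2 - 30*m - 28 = -9*a^3 + a^2*(5*m - 56) + a*(22*m^2 + 5*m - 93) + 8*m^3 + 16*m^2 - 30*m - 18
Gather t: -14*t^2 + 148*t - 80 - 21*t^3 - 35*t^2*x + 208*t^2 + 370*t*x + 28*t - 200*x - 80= -21*t^3 + t^2*(194 - 35*x) + t*(370*x + 176) - 200*x - 160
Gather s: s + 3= s + 3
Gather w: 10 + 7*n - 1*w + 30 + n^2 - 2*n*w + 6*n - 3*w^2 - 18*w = n^2 + 13*n - 3*w^2 + w*(-2*n - 19) + 40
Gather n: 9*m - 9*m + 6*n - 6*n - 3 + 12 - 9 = 0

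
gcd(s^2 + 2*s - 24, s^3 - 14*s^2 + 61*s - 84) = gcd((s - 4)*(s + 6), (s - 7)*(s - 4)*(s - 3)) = s - 4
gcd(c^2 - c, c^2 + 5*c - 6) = c - 1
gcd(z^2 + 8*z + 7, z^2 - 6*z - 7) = z + 1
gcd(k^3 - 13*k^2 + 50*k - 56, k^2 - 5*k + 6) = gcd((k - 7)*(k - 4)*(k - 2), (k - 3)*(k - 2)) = k - 2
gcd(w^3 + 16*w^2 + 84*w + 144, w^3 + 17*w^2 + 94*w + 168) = w^2 + 10*w + 24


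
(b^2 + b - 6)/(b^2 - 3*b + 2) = (b + 3)/(b - 1)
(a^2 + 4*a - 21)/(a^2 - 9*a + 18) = (a + 7)/(a - 6)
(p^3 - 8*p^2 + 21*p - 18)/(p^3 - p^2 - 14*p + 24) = (p - 3)/(p + 4)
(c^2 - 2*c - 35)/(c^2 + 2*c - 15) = (c - 7)/(c - 3)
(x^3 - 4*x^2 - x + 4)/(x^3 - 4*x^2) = 1 - 1/x^2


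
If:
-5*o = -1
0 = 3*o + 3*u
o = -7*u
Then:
No Solution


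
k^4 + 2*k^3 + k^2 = k^2*(k + 1)^2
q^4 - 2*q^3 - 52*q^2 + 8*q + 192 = (q - 8)*(q - 2)*(q + 2)*(q + 6)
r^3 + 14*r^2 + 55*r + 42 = (r + 1)*(r + 6)*(r + 7)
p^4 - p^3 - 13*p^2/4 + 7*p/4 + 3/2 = (p - 2)*(p - 1)*(p + 1/2)*(p + 3/2)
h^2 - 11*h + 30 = (h - 6)*(h - 5)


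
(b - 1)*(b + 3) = b^2 + 2*b - 3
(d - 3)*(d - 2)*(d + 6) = d^3 + d^2 - 24*d + 36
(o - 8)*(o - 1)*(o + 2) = o^3 - 7*o^2 - 10*o + 16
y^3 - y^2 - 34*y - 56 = (y - 7)*(y + 2)*(y + 4)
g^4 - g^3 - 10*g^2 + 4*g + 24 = (g - 3)*(g - 2)*(g + 2)^2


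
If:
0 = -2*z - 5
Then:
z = -5/2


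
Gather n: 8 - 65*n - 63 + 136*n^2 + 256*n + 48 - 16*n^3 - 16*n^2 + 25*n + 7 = -16*n^3 + 120*n^2 + 216*n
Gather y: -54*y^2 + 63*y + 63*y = -54*y^2 + 126*y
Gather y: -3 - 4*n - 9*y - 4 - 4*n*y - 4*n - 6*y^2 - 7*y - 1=-8*n - 6*y^2 + y*(-4*n - 16) - 8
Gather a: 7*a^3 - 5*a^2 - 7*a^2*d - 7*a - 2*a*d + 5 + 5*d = 7*a^3 + a^2*(-7*d - 5) + a*(-2*d - 7) + 5*d + 5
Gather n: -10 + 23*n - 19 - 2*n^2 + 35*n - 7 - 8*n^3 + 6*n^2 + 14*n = -8*n^3 + 4*n^2 + 72*n - 36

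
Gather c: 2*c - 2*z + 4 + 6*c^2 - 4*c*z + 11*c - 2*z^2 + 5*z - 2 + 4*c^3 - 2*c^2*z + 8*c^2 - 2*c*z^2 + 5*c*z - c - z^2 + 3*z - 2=4*c^3 + c^2*(14 - 2*z) + c*(-2*z^2 + z + 12) - 3*z^2 + 6*z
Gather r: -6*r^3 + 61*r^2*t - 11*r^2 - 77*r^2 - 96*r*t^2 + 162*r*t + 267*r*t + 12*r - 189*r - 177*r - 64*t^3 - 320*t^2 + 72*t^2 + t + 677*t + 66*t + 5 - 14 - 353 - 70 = -6*r^3 + r^2*(61*t - 88) + r*(-96*t^2 + 429*t - 354) - 64*t^3 - 248*t^2 + 744*t - 432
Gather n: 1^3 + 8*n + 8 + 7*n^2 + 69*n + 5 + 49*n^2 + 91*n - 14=56*n^2 + 168*n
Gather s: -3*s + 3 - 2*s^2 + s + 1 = -2*s^2 - 2*s + 4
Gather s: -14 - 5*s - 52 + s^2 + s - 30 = s^2 - 4*s - 96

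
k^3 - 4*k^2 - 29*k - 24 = (k - 8)*(k + 1)*(k + 3)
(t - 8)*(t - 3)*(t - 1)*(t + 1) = t^4 - 11*t^3 + 23*t^2 + 11*t - 24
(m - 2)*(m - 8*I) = m^2 - 2*m - 8*I*m + 16*I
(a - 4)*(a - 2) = a^2 - 6*a + 8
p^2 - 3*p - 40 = (p - 8)*(p + 5)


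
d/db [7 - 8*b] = -8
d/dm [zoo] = 0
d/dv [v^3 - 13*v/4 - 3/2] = 3*v^2 - 13/4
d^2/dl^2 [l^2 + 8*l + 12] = 2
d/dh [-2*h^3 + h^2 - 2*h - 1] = -6*h^2 + 2*h - 2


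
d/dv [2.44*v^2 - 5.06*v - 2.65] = 4.88*v - 5.06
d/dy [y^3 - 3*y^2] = 3*y*(y - 2)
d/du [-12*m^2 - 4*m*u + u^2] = -4*m + 2*u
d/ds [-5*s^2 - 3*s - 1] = -10*s - 3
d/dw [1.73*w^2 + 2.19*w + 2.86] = 3.46*w + 2.19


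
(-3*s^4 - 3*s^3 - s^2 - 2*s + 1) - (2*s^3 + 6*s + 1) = -3*s^4 - 5*s^3 - s^2 - 8*s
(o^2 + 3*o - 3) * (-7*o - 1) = -7*o^3 - 22*o^2 + 18*o + 3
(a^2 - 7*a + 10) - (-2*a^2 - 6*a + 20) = 3*a^2 - a - 10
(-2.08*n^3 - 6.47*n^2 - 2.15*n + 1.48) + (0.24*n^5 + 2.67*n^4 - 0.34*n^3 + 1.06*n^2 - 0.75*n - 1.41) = 0.24*n^5 + 2.67*n^4 - 2.42*n^3 - 5.41*n^2 - 2.9*n + 0.0700000000000001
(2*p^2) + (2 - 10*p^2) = 2 - 8*p^2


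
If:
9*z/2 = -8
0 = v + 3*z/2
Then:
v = 8/3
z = -16/9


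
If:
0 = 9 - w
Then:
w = 9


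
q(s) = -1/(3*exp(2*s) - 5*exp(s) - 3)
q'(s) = -(-6*exp(2*s) + 5*exp(s))/(3*exp(2*s) - 5*exp(s) - 3)^2 = (6*exp(s) - 5)*exp(s)/(-3*exp(2*s) + 5*exp(s) + 3)^2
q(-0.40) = 0.20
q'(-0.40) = -0.03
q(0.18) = 0.21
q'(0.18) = 0.12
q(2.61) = -0.00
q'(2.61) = 0.00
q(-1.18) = 0.24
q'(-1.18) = -0.05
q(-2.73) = 0.30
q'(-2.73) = -0.03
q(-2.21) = 0.28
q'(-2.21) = -0.04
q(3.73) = -0.00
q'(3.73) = 0.00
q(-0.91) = 0.22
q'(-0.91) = -0.05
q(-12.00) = 0.33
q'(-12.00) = 0.00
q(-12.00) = 0.33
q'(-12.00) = 0.00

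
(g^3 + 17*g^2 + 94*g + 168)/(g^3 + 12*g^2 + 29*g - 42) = (g + 4)/(g - 1)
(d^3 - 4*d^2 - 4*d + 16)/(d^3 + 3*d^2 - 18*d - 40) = (d - 2)/(d + 5)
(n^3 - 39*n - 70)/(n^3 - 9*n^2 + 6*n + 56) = (n + 5)/(n - 4)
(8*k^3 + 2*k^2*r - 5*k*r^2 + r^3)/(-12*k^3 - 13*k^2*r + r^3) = (-2*k + r)/(3*k + r)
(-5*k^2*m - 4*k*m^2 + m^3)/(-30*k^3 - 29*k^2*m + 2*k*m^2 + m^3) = m/(6*k + m)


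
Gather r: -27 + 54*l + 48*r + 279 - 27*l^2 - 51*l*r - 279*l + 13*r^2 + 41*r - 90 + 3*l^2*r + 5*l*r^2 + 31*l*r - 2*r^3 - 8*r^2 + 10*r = -27*l^2 - 225*l - 2*r^3 + r^2*(5*l + 5) + r*(3*l^2 - 20*l + 99) + 162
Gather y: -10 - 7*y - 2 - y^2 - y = -y^2 - 8*y - 12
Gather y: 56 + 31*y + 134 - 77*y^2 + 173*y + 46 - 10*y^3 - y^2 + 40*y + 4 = -10*y^3 - 78*y^2 + 244*y + 240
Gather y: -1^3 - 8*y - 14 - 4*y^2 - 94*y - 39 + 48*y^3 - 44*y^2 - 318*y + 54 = 48*y^3 - 48*y^2 - 420*y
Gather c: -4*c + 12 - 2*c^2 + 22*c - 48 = -2*c^2 + 18*c - 36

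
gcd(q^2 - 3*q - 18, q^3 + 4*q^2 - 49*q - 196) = 1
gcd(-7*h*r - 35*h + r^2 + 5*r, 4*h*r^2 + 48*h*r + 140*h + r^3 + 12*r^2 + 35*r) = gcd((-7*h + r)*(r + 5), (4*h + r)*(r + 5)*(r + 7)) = r + 5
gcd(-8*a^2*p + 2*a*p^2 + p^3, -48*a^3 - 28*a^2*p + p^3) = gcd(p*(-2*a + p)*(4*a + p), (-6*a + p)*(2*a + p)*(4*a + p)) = 4*a + p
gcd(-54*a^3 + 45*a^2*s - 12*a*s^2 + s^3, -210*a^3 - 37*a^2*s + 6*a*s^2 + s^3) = -6*a + s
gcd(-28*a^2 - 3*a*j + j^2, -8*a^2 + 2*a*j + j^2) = 4*a + j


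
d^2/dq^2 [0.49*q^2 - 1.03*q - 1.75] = 0.980000000000000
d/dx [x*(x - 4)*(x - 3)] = 3*x^2 - 14*x + 12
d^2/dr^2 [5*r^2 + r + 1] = 10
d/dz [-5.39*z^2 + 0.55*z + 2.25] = 0.55 - 10.78*z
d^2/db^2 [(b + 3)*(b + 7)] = 2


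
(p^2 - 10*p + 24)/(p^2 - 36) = (p - 4)/(p + 6)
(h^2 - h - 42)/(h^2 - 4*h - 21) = (h + 6)/(h + 3)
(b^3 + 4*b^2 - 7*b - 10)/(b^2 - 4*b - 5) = (b^2 + 3*b - 10)/(b - 5)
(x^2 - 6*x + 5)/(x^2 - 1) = (x - 5)/(x + 1)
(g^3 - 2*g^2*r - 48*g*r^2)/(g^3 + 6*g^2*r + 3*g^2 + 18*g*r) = (g - 8*r)/(g + 3)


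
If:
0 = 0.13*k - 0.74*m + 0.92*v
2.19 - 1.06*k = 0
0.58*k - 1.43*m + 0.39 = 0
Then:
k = 2.07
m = 1.11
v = 0.60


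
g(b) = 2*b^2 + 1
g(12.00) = 289.00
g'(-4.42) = -17.68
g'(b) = 4*b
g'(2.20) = 8.80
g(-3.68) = 28.08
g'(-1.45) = -5.80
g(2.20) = 10.68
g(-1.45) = 5.20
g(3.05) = 19.60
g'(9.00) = 36.00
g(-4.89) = 48.82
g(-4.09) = 34.46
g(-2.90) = 17.82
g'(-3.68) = -14.72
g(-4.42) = 40.07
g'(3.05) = 12.20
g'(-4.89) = -19.56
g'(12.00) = 48.00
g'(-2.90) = -11.60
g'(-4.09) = -16.36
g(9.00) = 163.00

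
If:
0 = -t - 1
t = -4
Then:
No Solution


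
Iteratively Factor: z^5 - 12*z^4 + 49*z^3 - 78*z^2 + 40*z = (z - 1)*(z^4 - 11*z^3 + 38*z^2 - 40*z) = z*(z - 1)*(z^3 - 11*z^2 + 38*z - 40) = z*(z - 4)*(z - 1)*(z^2 - 7*z + 10) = z*(z - 4)*(z - 2)*(z - 1)*(z - 5)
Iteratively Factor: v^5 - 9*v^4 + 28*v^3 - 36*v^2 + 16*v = (v - 4)*(v^4 - 5*v^3 + 8*v^2 - 4*v) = v*(v - 4)*(v^3 - 5*v^2 + 8*v - 4) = v*(v - 4)*(v - 2)*(v^2 - 3*v + 2) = v*(v - 4)*(v - 2)*(v - 1)*(v - 2)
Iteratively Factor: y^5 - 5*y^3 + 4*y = (y)*(y^4 - 5*y^2 + 4) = y*(y - 1)*(y^3 + y^2 - 4*y - 4) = y*(y - 1)*(y + 1)*(y^2 - 4) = y*(y - 1)*(y + 1)*(y + 2)*(y - 2)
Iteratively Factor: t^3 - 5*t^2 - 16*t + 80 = (t + 4)*(t^2 - 9*t + 20) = (t - 4)*(t + 4)*(t - 5)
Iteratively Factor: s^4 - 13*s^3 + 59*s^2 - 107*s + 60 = (s - 4)*(s^3 - 9*s^2 + 23*s - 15) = (s - 4)*(s - 1)*(s^2 - 8*s + 15) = (s - 4)*(s - 3)*(s - 1)*(s - 5)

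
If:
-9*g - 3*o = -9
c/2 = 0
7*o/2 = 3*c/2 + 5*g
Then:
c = 0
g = 21/31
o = 30/31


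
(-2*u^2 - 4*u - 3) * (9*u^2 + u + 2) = -18*u^4 - 38*u^3 - 35*u^2 - 11*u - 6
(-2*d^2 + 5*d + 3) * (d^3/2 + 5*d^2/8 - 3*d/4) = -d^5 + 5*d^4/4 + 49*d^3/8 - 15*d^2/8 - 9*d/4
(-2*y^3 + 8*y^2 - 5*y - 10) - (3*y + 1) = -2*y^3 + 8*y^2 - 8*y - 11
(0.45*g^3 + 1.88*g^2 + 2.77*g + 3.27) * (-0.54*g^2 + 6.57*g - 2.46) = -0.243*g^5 + 1.9413*g^4 + 9.7488*g^3 + 11.8083*g^2 + 14.6697*g - 8.0442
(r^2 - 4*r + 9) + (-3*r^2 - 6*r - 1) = -2*r^2 - 10*r + 8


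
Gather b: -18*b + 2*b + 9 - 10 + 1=-16*b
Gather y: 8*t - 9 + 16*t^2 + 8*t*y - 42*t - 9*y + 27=16*t^2 - 34*t + y*(8*t - 9) + 18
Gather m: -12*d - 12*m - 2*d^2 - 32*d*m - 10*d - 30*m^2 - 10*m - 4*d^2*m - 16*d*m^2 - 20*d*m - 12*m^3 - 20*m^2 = -2*d^2 - 22*d - 12*m^3 + m^2*(-16*d - 50) + m*(-4*d^2 - 52*d - 22)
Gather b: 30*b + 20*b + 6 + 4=50*b + 10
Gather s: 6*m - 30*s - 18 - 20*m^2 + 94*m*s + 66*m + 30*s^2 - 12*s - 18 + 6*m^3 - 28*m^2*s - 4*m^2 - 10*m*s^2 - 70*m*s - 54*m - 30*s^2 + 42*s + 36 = 6*m^3 - 24*m^2 - 10*m*s^2 + 18*m + s*(-28*m^2 + 24*m)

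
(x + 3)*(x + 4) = x^2 + 7*x + 12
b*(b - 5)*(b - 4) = b^3 - 9*b^2 + 20*b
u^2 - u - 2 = (u - 2)*(u + 1)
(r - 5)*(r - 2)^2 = r^3 - 9*r^2 + 24*r - 20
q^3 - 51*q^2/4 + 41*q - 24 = (q - 8)*(q - 4)*(q - 3/4)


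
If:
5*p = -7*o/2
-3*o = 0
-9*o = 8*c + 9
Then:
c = -9/8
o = 0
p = 0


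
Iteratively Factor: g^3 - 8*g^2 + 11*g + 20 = (g - 4)*(g^2 - 4*g - 5) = (g - 4)*(g + 1)*(g - 5)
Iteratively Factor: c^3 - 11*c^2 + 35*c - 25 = (c - 5)*(c^2 - 6*c + 5) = (c - 5)^2*(c - 1)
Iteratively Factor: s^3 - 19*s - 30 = (s + 3)*(s^2 - 3*s - 10) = (s - 5)*(s + 3)*(s + 2)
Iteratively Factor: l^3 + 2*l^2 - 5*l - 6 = (l - 2)*(l^2 + 4*l + 3) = (l - 2)*(l + 3)*(l + 1)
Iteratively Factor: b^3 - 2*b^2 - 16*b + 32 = (b - 2)*(b^2 - 16) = (b - 2)*(b + 4)*(b - 4)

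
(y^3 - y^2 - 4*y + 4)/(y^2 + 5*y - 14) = (y^2 + y - 2)/(y + 7)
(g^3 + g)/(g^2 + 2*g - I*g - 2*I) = g*(g + I)/(g + 2)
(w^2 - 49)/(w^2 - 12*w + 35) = (w + 7)/(w - 5)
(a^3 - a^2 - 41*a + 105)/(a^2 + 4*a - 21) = a - 5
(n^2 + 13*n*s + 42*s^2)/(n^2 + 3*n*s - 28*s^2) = (-n - 6*s)/(-n + 4*s)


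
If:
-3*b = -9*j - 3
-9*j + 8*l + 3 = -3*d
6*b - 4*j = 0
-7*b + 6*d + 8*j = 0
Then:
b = -2/7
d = 5/21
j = -3/7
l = -53/56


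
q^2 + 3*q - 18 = (q - 3)*(q + 6)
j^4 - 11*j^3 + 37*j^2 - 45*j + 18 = (j - 6)*(j - 3)*(j - 1)^2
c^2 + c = c*(c + 1)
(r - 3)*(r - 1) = r^2 - 4*r + 3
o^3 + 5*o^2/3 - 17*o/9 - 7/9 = (o - 1)*(o + 1/3)*(o + 7/3)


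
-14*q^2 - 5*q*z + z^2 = (-7*q + z)*(2*q + z)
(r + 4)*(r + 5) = r^2 + 9*r + 20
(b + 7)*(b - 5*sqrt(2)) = b^2 - 5*sqrt(2)*b + 7*b - 35*sqrt(2)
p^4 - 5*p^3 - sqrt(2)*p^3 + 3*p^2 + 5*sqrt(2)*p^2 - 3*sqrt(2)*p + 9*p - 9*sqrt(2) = (p - 3)^2*(p + 1)*(p - sqrt(2))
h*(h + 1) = h^2 + h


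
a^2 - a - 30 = (a - 6)*(a + 5)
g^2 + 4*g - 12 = (g - 2)*(g + 6)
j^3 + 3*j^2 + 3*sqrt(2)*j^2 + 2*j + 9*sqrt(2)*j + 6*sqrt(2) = (j + 1)*(j + 2)*(j + 3*sqrt(2))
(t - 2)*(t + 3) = t^2 + t - 6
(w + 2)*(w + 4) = w^2 + 6*w + 8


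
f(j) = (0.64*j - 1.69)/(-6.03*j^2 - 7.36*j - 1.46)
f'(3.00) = -0.01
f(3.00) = -0.00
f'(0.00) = -6.27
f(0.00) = 1.16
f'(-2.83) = 0.09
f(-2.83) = 0.12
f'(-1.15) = 16.10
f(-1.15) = 2.50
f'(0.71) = -0.27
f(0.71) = 0.13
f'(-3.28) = 0.05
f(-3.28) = 0.09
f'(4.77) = -0.00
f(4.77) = -0.01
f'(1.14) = -0.10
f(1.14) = 0.05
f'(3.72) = -0.00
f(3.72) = -0.01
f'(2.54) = -0.01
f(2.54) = 0.00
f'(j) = (0.64*j - 1.69)*(12.06*j + 7.36)/(-6.03*j^2 - 7.36*j - 1.46)^2 + 0.64/(-6.03*j^2 - 7.36*j - 1.46) = (3.8592*j^2 - 20.3814*j - 13.3728)/(36.3609*j^4 + 88.7616*j^3 + 71.7772*j^2 + 21.4912*j + 2.1316)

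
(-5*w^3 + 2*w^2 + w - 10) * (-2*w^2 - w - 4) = 10*w^5 + w^4 + 16*w^3 + 11*w^2 + 6*w + 40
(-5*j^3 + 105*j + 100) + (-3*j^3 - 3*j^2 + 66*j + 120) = -8*j^3 - 3*j^2 + 171*j + 220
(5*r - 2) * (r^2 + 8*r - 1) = 5*r^3 + 38*r^2 - 21*r + 2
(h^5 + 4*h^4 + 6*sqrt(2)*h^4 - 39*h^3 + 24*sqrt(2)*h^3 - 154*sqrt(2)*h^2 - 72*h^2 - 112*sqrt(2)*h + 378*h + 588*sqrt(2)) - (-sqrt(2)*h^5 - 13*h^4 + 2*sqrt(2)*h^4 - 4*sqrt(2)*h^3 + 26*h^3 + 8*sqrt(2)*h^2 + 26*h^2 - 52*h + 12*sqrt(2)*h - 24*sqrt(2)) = h^5 + sqrt(2)*h^5 + 4*sqrt(2)*h^4 + 17*h^4 - 65*h^3 + 28*sqrt(2)*h^3 - 162*sqrt(2)*h^2 - 98*h^2 - 124*sqrt(2)*h + 430*h + 612*sqrt(2)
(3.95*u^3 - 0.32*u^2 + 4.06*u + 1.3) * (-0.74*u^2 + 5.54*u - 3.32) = -2.923*u^5 + 22.1198*u^4 - 17.8912*u^3 + 22.5928*u^2 - 6.2772*u - 4.316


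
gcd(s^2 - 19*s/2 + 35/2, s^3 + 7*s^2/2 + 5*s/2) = 1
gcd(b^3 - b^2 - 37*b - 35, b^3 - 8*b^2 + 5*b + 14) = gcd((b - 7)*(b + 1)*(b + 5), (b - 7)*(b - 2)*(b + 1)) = b^2 - 6*b - 7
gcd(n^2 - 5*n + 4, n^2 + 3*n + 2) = 1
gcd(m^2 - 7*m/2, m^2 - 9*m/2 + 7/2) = m - 7/2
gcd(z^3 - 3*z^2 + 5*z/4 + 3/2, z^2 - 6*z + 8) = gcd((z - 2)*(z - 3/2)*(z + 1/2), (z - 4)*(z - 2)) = z - 2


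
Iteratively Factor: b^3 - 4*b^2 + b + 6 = (b - 2)*(b^2 - 2*b - 3) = (b - 2)*(b + 1)*(b - 3)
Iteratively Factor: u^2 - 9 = (u - 3)*(u + 3)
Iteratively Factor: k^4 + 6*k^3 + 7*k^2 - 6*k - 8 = (k - 1)*(k^3 + 7*k^2 + 14*k + 8) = (k - 1)*(k + 2)*(k^2 + 5*k + 4) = (k - 1)*(k + 1)*(k + 2)*(k + 4)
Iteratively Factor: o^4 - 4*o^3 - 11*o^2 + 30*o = (o)*(o^3 - 4*o^2 - 11*o + 30) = o*(o - 5)*(o^2 + o - 6) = o*(o - 5)*(o - 2)*(o + 3)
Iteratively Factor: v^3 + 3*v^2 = (v + 3)*(v^2) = v*(v + 3)*(v)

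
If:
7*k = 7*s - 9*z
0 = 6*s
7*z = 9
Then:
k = -81/49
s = 0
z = 9/7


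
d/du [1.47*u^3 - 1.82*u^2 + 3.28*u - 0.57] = 4.41*u^2 - 3.64*u + 3.28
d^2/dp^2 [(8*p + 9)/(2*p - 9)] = 360/(2*p - 9)^3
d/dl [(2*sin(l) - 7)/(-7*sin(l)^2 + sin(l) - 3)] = (14*sin(l)^2 - 98*sin(l) + 1)*cos(l)/(7*sin(l)^2 - sin(l) + 3)^2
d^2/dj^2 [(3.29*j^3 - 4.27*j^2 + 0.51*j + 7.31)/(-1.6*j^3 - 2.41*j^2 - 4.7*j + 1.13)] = (47.23488*j^6 + 140.6112*j^5 - 500.4048*j^4 - 601.173476*j^3 - 421.02534*j^2 - 609.640404*j - 357.28294)/(4.096*j^9 + 18.5088*j^8 + 63.97488*j^7 + 114.058321*j^6 + 161.78253*j^5 + 89.035641*j^4 + 33.15506*j^3 - 65.653113*j^2 + 18.00429*j - 1.442897)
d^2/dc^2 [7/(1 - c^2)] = 14*(-3*c^2 - 1)/(c^2 - 1)^3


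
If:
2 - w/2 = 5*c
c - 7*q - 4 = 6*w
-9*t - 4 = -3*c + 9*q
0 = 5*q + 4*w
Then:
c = 28/25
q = 144/25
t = -1312/225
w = -36/5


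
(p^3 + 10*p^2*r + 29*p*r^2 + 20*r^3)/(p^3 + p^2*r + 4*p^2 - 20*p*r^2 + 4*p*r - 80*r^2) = (p^2 + 5*p*r + 4*r^2)/(p^2 - 4*p*r + 4*p - 16*r)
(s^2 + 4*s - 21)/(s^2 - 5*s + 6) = (s + 7)/(s - 2)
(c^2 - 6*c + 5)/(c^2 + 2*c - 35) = (c - 1)/(c + 7)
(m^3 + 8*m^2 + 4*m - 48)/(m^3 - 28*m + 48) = (m + 4)/(m - 4)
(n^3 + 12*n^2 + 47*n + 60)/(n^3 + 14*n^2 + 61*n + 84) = (n + 5)/(n + 7)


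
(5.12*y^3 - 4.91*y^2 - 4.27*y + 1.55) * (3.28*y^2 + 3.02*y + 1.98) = 16.7936*y^5 - 0.6424*y^4 - 18.6962*y^3 - 17.5332*y^2 - 3.7736*y + 3.069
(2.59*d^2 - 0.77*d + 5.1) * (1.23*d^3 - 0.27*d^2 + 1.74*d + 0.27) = 3.1857*d^5 - 1.6464*d^4 + 10.9875*d^3 - 2.0175*d^2 + 8.6661*d + 1.377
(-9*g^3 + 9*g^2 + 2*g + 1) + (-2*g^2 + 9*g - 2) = -9*g^3 + 7*g^2 + 11*g - 1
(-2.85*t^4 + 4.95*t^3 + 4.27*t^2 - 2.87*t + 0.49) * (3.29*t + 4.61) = -9.3765*t^5 + 3.147*t^4 + 36.8678*t^3 + 10.2424*t^2 - 11.6186*t + 2.2589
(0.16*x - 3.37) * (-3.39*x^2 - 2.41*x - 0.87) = -0.5424*x^3 + 11.0387*x^2 + 7.9825*x + 2.9319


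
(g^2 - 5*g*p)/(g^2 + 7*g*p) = (g - 5*p)/(g + 7*p)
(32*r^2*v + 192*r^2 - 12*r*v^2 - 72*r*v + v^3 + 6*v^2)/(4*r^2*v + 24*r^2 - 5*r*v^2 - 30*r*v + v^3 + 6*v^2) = (8*r - v)/(r - v)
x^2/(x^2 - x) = x/(x - 1)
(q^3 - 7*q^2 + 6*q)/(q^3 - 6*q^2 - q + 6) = q/(q + 1)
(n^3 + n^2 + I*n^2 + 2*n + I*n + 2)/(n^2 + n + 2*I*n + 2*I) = n - I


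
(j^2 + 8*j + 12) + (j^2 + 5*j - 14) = 2*j^2 + 13*j - 2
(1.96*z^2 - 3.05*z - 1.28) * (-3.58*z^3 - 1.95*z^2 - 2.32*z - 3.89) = -7.0168*z^5 + 7.097*z^4 + 5.9827*z^3 + 1.9476*z^2 + 14.8341*z + 4.9792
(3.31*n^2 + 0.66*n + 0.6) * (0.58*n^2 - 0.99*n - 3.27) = 1.9198*n^4 - 2.8941*n^3 - 11.1291*n^2 - 2.7522*n - 1.962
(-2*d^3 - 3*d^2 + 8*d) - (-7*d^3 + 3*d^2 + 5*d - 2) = 5*d^3 - 6*d^2 + 3*d + 2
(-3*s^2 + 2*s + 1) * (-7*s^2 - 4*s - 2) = 21*s^4 - 2*s^3 - 9*s^2 - 8*s - 2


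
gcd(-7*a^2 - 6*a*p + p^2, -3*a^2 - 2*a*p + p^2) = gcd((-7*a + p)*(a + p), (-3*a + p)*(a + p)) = a + p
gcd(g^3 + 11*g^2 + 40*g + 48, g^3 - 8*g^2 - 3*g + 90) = g + 3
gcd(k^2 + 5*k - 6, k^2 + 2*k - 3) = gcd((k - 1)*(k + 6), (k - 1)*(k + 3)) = k - 1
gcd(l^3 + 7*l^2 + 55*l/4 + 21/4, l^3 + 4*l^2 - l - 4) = 1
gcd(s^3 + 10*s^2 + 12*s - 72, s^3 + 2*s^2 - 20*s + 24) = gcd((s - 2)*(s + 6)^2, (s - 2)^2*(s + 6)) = s^2 + 4*s - 12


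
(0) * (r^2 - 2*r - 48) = 0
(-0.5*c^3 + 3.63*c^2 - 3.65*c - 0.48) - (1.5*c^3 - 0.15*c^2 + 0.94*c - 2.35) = -2.0*c^3 + 3.78*c^2 - 4.59*c + 1.87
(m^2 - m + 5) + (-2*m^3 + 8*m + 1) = -2*m^3 + m^2 + 7*m + 6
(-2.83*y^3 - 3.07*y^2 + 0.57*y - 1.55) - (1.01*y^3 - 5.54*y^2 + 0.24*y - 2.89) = -3.84*y^3 + 2.47*y^2 + 0.33*y + 1.34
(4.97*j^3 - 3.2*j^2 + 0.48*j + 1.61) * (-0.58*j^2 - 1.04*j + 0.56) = -2.8826*j^5 - 3.3128*j^4 + 5.8328*j^3 - 3.225*j^2 - 1.4056*j + 0.9016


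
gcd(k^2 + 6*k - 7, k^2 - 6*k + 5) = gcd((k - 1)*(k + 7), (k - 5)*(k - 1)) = k - 1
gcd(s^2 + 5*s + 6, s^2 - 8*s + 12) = 1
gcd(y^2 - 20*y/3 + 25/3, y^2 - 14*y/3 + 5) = y - 5/3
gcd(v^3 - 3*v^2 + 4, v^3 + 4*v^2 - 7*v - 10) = v^2 - v - 2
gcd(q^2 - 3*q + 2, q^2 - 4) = q - 2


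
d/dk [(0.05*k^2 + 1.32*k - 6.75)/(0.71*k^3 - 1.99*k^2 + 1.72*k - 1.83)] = (-0.0355*k^4 - 1.8744*k^3 + 17.0903*k^2 - 27.048*k + 9.1944)/(0.5041*k^6 - 2.8258*k^5 + 6.4025*k^4 - 9.4442*k^3 + 10.2418*k^2 - 6.2952*k + 3.3489)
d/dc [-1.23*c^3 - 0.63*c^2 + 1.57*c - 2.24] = -3.69*c^2 - 1.26*c + 1.57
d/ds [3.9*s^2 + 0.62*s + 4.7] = 7.8*s + 0.62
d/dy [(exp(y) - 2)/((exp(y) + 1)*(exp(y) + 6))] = (-exp(2*y) + 4*exp(y) + 20)*exp(y)/(exp(4*y) + 14*exp(3*y) + 61*exp(2*y) + 84*exp(y) + 36)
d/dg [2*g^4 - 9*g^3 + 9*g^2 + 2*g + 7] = 8*g^3 - 27*g^2 + 18*g + 2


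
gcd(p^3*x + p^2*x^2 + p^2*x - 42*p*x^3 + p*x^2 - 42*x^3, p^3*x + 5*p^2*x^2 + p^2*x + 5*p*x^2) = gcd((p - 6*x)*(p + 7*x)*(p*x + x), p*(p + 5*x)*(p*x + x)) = p*x + x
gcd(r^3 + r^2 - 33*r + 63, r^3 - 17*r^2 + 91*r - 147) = r - 3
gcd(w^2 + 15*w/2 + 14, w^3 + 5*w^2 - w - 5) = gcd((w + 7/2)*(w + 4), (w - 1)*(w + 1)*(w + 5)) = 1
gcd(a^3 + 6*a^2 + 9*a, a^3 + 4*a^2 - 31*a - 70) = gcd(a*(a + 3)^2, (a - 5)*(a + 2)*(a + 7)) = 1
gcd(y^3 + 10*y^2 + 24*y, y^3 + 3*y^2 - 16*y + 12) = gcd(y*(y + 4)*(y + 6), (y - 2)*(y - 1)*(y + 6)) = y + 6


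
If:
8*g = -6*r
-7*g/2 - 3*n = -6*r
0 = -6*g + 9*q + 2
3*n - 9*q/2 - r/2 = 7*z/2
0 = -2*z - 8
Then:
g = 90/83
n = -345/83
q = 374/747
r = -120/83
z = -4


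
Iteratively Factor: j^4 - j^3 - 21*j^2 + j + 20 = (j + 1)*(j^3 - 2*j^2 - 19*j + 20) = (j + 1)*(j + 4)*(j^2 - 6*j + 5) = (j - 1)*(j + 1)*(j + 4)*(j - 5)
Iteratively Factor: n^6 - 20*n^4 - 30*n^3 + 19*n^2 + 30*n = (n + 2)*(n^5 - 2*n^4 - 16*n^3 + 2*n^2 + 15*n) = n*(n + 2)*(n^4 - 2*n^3 - 16*n^2 + 2*n + 15) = n*(n + 1)*(n + 2)*(n^3 - 3*n^2 - 13*n + 15) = n*(n - 1)*(n + 1)*(n + 2)*(n^2 - 2*n - 15) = n*(n - 1)*(n + 1)*(n + 2)*(n + 3)*(n - 5)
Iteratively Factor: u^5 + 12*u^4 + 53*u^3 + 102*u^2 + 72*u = (u)*(u^4 + 12*u^3 + 53*u^2 + 102*u + 72) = u*(u + 2)*(u^3 + 10*u^2 + 33*u + 36) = u*(u + 2)*(u + 4)*(u^2 + 6*u + 9) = u*(u + 2)*(u + 3)*(u + 4)*(u + 3)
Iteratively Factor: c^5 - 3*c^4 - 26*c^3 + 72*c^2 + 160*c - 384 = (c - 4)*(c^4 + c^3 - 22*c^2 - 16*c + 96) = (c - 4)*(c - 2)*(c^3 + 3*c^2 - 16*c - 48) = (c - 4)*(c - 2)*(c + 4)*(c^2 - c - 12) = (c - 4)*(c - 2)*(c + 3)*(c + 4)*(c - 4)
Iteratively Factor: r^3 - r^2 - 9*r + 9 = (r + 3)*(r^2 - 4*r + 3) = (r - 1)*(r + 3)*(r - 3)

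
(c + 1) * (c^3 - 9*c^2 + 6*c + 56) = c^4 - 8*c^3 - 3*c^2 + 62*c + 56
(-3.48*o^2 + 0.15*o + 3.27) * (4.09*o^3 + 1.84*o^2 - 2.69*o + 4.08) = -14.2332*o^5 - 5.7897*o^4 + 23.0115*o^3 - 8.5851*o^2 - 8.1843*o + 13.3416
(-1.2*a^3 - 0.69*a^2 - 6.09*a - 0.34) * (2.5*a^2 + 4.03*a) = -3.0*a^5 - 6.561*a^4 - 18.0057*a^3 - 25.3927*a^2 - 1.3702*a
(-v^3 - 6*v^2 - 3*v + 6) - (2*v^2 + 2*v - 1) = -v^3 - 8*v^2 - 5*v + 7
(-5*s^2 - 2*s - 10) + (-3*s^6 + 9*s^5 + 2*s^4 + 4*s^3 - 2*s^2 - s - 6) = -3*s^6 + 9*s^5 + 2*s^4 + 4*s^3 - 7*s^2 - 3*s - 16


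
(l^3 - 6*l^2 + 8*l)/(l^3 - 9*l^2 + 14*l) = (l - 4)/(l - 7)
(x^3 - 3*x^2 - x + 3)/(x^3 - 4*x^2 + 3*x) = (x + 1)/x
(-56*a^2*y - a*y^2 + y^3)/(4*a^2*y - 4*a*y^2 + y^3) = (-56*a^2 - a*y + y^2)/(4*a^2 - 4*a*y + y^2)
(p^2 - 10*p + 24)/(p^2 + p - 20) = (p - 6)/(p + 5)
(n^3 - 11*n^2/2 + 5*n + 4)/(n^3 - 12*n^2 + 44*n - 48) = (n + 1/2)/(n - 6)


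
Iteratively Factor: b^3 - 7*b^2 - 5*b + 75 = (b + 3)*(b^2 - 10*b + 25) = (b - 5)*(b + 3)*(b - 5)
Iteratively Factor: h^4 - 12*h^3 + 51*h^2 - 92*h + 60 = (h - 2)*(h^3 - 10*h^2 + 31*h - 30) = (h - 3)*(h - 2)*(h^2 - 7*h + 10) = (h - 3)*(h - 2)^2*(h - 5)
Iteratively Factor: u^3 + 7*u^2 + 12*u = (u)*(u^2 + 7*u + 12) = u*(u + 3)*(u + 4)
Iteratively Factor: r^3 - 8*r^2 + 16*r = (r)*(r^2 - 8*r + 16) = r*(r - 4)*(r - 4)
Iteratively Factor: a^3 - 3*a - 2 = (a + 1)*(a^2 - a - 2) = (a - 2)*(a + 1)*(a + 1)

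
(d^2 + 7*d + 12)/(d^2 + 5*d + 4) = (d + 3)/(d + 1)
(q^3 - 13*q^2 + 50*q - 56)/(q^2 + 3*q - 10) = (q^2 - 11*q + 28)/(q + 5)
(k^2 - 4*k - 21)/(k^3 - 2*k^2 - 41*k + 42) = (k + 3)/(k^2 + 5*k - 6)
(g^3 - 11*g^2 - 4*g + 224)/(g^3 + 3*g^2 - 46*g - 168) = (g - 8)/(g + 6)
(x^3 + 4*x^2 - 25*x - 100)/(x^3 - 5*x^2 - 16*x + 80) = (x + 5)/(x - 4)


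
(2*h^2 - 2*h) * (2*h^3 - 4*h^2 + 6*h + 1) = 4*h^5 - 12*h^4 + 20*h^3 - 10*h^2 - 2*h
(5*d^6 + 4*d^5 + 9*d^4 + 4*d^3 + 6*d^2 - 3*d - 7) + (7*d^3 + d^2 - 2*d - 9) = 5*d^6 + 4*d^5 + 9*d^4 + 11*d^3 + 7*d^2 - 5*d - 16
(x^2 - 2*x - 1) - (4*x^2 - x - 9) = -3*x^2 - x + 8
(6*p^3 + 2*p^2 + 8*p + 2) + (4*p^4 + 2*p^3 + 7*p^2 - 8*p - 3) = 4*p^4 + 8*p^3 + 9*p^2 - 1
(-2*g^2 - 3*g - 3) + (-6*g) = -2*g^2 - 9*g - 3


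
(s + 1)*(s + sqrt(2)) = s^2 + s + sqrt(2)*s + sqrt(2)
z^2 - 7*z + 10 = (z - 5)*(z - 2)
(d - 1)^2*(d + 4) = d^3 + 2*d^2 - 7*d + 4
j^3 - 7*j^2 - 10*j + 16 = (j - 8)*(j - 1)*(j + 2)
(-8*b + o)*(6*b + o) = -48*b^2 - 2*b*o + o^2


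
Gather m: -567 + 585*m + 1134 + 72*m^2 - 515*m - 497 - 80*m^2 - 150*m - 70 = -8*m^2 - 80*m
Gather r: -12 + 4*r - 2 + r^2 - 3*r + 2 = r^2 + r - 12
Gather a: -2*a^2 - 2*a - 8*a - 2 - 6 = -2*a^2 - 10*a - 8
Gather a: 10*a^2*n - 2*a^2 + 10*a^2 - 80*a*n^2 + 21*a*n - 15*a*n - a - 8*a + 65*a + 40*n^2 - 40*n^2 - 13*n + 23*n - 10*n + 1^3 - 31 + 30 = a^2*(10*n + 8) + a*(-80*n^2 + 6*n + 56)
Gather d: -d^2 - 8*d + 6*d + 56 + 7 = -d^2 - 2*d + 63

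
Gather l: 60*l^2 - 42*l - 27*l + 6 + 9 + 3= 60*l^2 - 69*l + 18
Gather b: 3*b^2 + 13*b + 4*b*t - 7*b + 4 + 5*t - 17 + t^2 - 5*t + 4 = 3*b^2 + b*(4*t + 6) + t^2 - 9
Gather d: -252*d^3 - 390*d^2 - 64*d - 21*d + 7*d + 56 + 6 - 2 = -252*d^3 - 390*d^2 - 78*d + 60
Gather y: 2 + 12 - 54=-40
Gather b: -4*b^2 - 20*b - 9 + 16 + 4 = -4*b^2 - 20*b + 11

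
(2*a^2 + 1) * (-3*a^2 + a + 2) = -6*a^4 + 2*a^3 + a^2 + a + 2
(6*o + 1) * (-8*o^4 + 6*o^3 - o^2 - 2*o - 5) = -48*o^5 + 28*o^4 - 13*o^2 - 32*o - 5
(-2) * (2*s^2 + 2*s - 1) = -4*s^2 - 4*s + 2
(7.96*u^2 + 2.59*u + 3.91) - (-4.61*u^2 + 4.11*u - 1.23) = 12.57*u^2 - 1.52*u + 5.14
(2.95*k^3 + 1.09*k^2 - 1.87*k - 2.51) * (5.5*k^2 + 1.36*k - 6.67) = 16.225*k^5 + 10.007*k^4 - 28.4791*k^3 - 23.6185*k^2 + 9.0593*k + 16.7417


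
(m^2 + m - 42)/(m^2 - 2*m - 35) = (-m^2 - m + 42)/(-m^2 + 2*m + 35)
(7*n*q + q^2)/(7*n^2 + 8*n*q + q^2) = q/(n + q)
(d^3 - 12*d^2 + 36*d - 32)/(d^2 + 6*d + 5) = (d^3 - 12*d^2 + 36*d - 32)/(d^2 + 6*d + 5)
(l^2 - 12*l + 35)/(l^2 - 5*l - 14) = (l - 5)/(l + 2)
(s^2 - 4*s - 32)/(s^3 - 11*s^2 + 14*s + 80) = (s + 4)/(s^2 - 3*s - 10)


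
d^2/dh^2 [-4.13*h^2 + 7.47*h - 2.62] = -8.26000000000000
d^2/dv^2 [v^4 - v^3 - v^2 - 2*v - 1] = 12*v^2 - 6*v - 2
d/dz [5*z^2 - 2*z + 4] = 10*z - 2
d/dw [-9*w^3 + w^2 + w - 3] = -27*w^2 + 2*w + 1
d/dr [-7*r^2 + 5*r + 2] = 5 - 14*r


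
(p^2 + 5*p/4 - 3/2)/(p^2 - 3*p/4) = (p + 2)/p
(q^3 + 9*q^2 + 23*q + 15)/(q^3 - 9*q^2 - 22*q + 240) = (q^2 + 4*q + 3)/(q^2 - 14*q + 48)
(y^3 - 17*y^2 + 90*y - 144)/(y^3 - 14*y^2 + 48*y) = (y - 3)/y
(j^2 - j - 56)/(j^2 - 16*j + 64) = (j + 7)/(j - 8)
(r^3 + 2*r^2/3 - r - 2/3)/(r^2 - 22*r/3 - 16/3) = (r^2 - 1)/(r - 8)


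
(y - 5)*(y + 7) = y^2 + 2*y - 35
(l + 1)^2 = l^2 + 2*l + 1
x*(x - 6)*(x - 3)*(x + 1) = x^4 - 8*x^3 + 9*x^2 + 18*x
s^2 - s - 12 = (s - 4)*(s + 3)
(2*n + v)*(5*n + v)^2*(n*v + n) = 50*n^4*v + 50*n^4 + 45*n^3*v^2 + 45*n^3*v + 12*n^2*v^3 + 12*n^2*v^2 + n*v^4 + n*v^3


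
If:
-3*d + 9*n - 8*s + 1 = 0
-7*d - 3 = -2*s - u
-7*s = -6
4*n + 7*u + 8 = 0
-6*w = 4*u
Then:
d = -1235/3171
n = 236/453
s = 6/7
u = -4568/3171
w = 9136/9513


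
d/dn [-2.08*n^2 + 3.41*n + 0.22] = 3.41 - 4.16*n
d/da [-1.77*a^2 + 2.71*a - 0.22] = 2.71 - 3.54*a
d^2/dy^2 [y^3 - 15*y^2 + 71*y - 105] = 6*y - 30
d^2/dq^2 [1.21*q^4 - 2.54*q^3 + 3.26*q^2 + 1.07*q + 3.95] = 14.52*q^2 - 15.24*q + 6.52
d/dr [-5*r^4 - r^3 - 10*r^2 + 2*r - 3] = -20*r^3 - 3*r^2 - 20*r + 2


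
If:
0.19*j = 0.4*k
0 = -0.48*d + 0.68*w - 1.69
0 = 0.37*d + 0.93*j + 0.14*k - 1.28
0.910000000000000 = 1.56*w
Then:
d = -2.69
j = 2.28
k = 1.09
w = 0.58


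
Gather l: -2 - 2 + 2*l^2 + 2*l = 2*l^2 + 2*l - 4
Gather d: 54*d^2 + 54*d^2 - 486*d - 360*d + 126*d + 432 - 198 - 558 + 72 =108*d^2 - 720*d - 252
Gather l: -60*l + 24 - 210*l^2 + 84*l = -210*l^2 + 24*l + 24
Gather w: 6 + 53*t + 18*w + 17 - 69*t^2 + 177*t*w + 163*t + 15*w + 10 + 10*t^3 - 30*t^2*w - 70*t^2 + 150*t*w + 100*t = 10*t^3 - 139*t^2 + 316*t + w*(-30*t^2 + 327*t + 33) + 33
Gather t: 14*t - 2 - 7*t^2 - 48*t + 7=-7*t^2 - 34*t + 5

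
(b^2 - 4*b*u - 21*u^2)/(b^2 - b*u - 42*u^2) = (b + 3*u)/(b + 6*u)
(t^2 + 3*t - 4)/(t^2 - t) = (t + 4)/t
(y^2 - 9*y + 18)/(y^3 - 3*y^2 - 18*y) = (y - 3)/(y*(y + 3))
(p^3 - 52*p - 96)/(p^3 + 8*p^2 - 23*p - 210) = (p^2 - 6*p - 16)/(p^2 + 2*p - 35)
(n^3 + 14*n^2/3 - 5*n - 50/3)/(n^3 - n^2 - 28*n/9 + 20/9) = 3*(n + 5)/(3*n - 2)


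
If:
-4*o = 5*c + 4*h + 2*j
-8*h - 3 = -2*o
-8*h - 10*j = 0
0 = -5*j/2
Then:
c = -6/5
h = 0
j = 0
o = 3/2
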